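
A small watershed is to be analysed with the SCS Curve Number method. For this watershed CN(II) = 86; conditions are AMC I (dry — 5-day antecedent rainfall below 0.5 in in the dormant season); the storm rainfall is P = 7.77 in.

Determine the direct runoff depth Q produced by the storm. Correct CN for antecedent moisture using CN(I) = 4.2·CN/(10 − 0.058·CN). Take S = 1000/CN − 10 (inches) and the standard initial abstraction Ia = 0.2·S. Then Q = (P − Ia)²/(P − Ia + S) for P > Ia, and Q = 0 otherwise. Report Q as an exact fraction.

Adjust CN=86 to AMC I: 4.2·86/(10 − 0.058·86) → (1806/5) ÷ (1253/250) = 12900/179 ≈ 72.067
Retention S: 1000/CN − 10 with CN=72.067 → S = 500/129 ≈ 3.876 in
Initial abstraction Ia = S/5 = (500/129)/5 = 100/129 ≈ 0.775 in
Since P=7.770 > Ia=0.775: effective rainfall P−Ia = 90233/12900 in
Q = (90233/12900)²/((90233/12900) + 500/129) = (8141994289/166410000)/(140233/12900) = 8141994289/1809005700 in ≈ 4.501 in

Q = 8141994289/1809005700 in ≈ 4.501 in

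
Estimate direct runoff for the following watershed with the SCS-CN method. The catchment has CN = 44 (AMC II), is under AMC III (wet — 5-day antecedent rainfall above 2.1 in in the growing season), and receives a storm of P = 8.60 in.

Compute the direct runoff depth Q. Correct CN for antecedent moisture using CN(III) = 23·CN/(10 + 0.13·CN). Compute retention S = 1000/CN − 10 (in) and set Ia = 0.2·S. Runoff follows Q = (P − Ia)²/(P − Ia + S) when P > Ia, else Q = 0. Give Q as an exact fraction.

CN(III) from CN(II)=44: (23·44)/(10 + 0.13·44) = 25300/393 ≈ 64.377
Max retention: S = 1000/(25300/393) − 10 = 1400/253 in (≈ 5.534 in)
Ia = 0.2·(1400/253) = 280/253 in ≈ 1.107 in
Excess rainfall: 8.600 − 1.107 = 7.493 in; P > Ia so Q > 0
Q = (9479/1265)²/((9479/1265) + 1400/253) = (89851441/1600225)/(16479/1265) = 89851441/20845935 in ≈ 4.310 in

Q = 89851441/20845935 in ≈ 4.310 in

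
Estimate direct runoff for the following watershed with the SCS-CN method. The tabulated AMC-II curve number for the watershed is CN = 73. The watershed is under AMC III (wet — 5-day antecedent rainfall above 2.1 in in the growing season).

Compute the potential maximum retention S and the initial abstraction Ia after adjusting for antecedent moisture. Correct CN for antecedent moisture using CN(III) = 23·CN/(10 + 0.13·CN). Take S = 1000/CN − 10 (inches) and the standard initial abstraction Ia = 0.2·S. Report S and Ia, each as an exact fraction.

S = 2700/1679 in ≈ 1.608 in; Ia = 540/1679 in ≈ 0.322 in

Wet (AMC III): CN(III) = 23·73/(10 + 0.13·73) = 1679/(1949/100) = 167900/1949 ≈ 86.147
S = 1000/(167900/1949) − 10 = 2700/1679 in ≈ 1.608 in
Ia = 0.2S: 0.2·1.608 = 0.322 in (exactly 540/1679)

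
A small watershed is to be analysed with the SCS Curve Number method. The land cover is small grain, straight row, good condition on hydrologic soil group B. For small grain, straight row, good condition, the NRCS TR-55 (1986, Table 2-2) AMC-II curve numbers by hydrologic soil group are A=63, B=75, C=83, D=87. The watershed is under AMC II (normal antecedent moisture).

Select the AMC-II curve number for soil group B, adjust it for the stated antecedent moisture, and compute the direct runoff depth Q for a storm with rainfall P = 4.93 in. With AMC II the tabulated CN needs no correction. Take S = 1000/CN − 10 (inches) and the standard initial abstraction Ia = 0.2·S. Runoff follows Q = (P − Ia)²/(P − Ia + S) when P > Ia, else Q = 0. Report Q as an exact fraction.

NRCS table: small grain, straight row, good condition, soil group B → CN(II) = 75
Average conditions: CN = 75 (no AMC adjustment).
S = 1000/75 − 10 = 10/3 in ≈ 3.333 in
Ia = 0.2S: 0.2·3.333 = 0.667 in (exactly 2/3)
P − Ia = 4.930 − 0.667 = 1279/300 ≈ 4.263 in (> 0, runoff occurs)
Q = (1279/300)²/((1279/300) + 10/3) = (1635841/90000)/(2279/300) = 1635841/683700 in ≈ 2.393 in

Q = 1635841/683700 in ≈ 2.393 in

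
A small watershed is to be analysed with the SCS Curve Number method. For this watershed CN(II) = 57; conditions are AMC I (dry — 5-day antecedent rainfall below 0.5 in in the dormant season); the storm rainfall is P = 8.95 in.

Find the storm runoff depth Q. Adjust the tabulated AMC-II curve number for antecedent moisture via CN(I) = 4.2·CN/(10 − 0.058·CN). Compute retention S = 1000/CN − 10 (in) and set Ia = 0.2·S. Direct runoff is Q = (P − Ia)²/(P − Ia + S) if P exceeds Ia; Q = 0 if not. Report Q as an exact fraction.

Q = 16451397169/13364816220 in ≈ 1.231 in

Adjust CN=57 to AMC I: 4.2·57/(10 − 0.058·57) → (1197/5) ÷ (3347/500) = 119700/3347 ≈ 35.763
Max retention: S = 1000/(119700/3347) − 10 = 21500/1197 in (≈ 17.962 in)
Initial abstraction Ia = S/5 = (21500/1197)/5 = 4300/1197 ≈ 3.592 in
Since P=8.950 > Ia=3.592: effective rainfall P−Ia = 128263/23940 in
Q = (128263/23940)²/((128263/23940) + 21500/1197) = (16451397169/573123600)/(558263/23940) = 16451397169/13364816220 in ≈ 1.231 in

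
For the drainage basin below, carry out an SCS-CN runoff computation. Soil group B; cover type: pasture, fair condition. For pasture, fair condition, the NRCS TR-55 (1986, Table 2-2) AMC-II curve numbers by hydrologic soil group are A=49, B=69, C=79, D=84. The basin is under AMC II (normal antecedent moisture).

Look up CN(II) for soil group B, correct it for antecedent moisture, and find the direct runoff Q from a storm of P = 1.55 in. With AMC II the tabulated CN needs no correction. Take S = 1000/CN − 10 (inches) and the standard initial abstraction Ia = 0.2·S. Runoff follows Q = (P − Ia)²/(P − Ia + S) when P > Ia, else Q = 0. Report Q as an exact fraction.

NRCS table: pasture, fair condition, soil group B → CN(II) = 69
AMC II — tabulated CN = 69 applies directly.
Max retention: S = 1000/69 − 10 = 310/69 in (≈ 4.493 in)
Initial abstraction Ia = S/5 = (310/69)/5 = 62/69 ≈ 0.899 in
Since P=1.550 > Ia=0.899: effective rainfall P−Ia = 899/1380 in
Runoff Q = (P−Ia)²/(P−Ia+S) = (0.651)²/(0.651+4.493) = 26071/316020 ≈ 0.082 in

Q = 26071/316020 in ≈ 0.082 in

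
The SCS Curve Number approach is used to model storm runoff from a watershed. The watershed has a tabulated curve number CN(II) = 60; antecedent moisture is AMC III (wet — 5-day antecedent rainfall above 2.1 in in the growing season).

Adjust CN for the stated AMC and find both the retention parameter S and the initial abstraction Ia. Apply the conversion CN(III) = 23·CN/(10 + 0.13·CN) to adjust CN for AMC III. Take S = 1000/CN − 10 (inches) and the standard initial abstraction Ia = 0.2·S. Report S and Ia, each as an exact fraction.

S = 200/69 in ≈ 2.899 in; Ia = 40/69 in ≈ 0.580 in

Wet (AMC III): CN(III) = 23·60/(10 + 0.13·60) = 1380/(89/5) = 6900/89 ≈ 77.528
Max retention: S = 1000/(6900/89) − 10 = 200/69 in (≈ 2.899 in)
Ia = 0.2·(200/69) = 40/69 in ≈ 0.580 in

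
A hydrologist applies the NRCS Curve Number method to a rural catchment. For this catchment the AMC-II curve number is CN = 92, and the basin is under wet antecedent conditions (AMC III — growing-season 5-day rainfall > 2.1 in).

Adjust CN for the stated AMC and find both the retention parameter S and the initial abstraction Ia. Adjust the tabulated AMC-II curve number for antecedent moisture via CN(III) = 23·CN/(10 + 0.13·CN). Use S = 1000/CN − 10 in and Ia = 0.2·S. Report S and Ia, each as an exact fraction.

S = 200/529 in ≈ 0.378 in; Ia = 40/529 in ≈ 0.076 in

Wet (AMC III): CN(III) = 23·92/(10 + 0.13·92) = 2116/(549/25) = 52900/549 ≈ 96.357
S = 1000/(52900/549) − 10 = 200/529 in ≈ 0.378 in
Ia = 0.2·(200/529) = 40/529 in ≈ 0.076 in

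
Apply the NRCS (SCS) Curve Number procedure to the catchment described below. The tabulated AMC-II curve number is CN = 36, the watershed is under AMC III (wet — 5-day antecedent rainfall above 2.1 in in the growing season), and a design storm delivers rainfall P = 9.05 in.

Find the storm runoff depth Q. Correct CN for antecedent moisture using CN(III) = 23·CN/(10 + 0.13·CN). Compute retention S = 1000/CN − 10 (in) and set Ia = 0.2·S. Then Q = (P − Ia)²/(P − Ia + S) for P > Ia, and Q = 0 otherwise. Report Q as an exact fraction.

Q = 965158489/261097380 in ≈ 3.697 in

Wet (AMC III): CN(III) = 23·36/(10 + 0.13·36) = 828/(367/25) = 20700/367 ≈ 56.403
Max retention: S = 1000/(20700/367) − 10 = 1600/207 in (≈ 7.729 in)
Ia = 0.2·(1600/207) = 320/207 in ≈ 1.546 in
P − Ia = 9.050 − 1.546 = 31067/4140 ≈ 7.504 in (> 0, runoff occurs)
Q: (31067/4140)² ÷ (63067/4140) = 965158489/261097380 in (≈ 3.697 in)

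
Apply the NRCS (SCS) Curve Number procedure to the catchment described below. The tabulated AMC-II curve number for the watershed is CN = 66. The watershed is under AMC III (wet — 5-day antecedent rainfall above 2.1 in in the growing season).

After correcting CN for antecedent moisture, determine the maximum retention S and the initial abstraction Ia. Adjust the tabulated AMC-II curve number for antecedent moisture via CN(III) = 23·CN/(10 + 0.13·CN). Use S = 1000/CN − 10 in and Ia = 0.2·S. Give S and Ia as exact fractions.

Adjust CN=66 to AMC III: 23·66/(10 + 0.13·66) → 1518 ÷ (929/50) = 75900/929 ≈ 81.701
Max retention: S = 1000/(75900/929) − 10 = 1700/759 in (≈ 2.240 in)
Ia = 0.2·(1700/759) = 340/759 in ≈ 0.448 in

S = 1700/759 in ≈ 2.240 in; Ia = 340/759 in ≈ 0.448 in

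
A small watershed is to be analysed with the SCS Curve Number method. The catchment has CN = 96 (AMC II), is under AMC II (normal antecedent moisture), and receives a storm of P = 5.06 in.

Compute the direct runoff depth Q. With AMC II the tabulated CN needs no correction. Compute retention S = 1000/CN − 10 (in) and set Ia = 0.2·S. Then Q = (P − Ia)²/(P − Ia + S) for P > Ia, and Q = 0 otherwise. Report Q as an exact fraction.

CN(II) = 96; AMC II needs no correction.
Max retention: S = 1000/96 − 10 = 5/12 in (≈ 0.417 in)
Ia = 0.2·(5/12) = 1/12 in ≈ 0.083 in
Excess rainfall: 5.060 − 0.083 = 4.977 in; P > Ia so Q > 0
Q = (1493/300)²/((1493/300) + 5/12) = (2229049/90000)/(809/150) = 2229049/485400 in ≈ 4.592 in

Q = 2229049/485400 in ≈ 4.592 in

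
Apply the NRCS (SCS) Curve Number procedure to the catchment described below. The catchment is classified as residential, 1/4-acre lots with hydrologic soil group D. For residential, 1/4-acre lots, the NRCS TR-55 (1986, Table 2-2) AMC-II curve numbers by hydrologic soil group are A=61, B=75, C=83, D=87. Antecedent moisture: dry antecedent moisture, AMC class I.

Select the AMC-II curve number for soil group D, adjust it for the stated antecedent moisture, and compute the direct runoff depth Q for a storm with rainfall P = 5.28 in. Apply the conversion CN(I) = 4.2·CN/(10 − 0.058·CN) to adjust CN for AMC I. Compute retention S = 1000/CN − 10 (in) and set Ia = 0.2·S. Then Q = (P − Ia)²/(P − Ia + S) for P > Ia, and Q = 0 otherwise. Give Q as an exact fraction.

Q = 10885166224/4238228925 in ≈ 2.568 in

NRCS table: residential, 1/4-acre lots, soil group D → CN(II) = 87
Dry (AMC I): CN(I) = 4.2·87/(10 − 0.058·87) = (1827/5)/(2477/500) = 182700/2477 ≈ 73.759
Retention S: 1000/CN − 10 with CN=73.759 → S = 6500/1827 ≈ 3.558 in
Ia = 0.2·(6500/1827) = 1300/1827 in ≈ 0.712 in
Excess rainfall: 5.280 − 0.712 = 4.568 in; P > Ia so Q > 0
Q: (208664/45675)² ÷ (371164/45675) = 10885166224/4238228925 in (≈ 2.568 in)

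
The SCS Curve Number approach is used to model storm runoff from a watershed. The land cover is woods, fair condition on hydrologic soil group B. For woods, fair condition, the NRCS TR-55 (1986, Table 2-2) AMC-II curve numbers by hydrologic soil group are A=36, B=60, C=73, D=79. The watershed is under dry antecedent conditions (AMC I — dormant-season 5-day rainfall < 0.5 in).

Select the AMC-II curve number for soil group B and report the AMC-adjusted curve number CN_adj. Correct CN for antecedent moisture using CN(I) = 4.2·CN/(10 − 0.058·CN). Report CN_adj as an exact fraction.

NRCS table: woods, fair condition, soil group B → CN(II) = 60
Adjust CN=60 to AMC I: 4.2·60/(10 − 0.058·60) → 252 ÷ (163/25) = 6300/163 ≈ 38.650

CN_adj = 6300/163 ≈ 38.650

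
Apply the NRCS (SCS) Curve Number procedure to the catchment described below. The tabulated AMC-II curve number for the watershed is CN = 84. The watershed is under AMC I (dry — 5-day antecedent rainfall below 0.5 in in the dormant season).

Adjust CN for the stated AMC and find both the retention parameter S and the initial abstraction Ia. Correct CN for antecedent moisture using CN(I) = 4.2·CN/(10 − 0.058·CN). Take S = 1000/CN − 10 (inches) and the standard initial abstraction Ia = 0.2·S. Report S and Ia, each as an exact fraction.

S = 2000/441 in ≈ 4.535 in; Ia = 400/441 in ≈ 0.907 in

Adjust CN=84 to AMC I: 4.2·84/(10 − 0.058·84) → (1764/5) ÷ (641/125) = 44100/641 ≈ 68.799
Max retention: S = 1000/(44100/641) − 10 = 2000/441 in (≈ 4.535 in)
Initial abstraction Ia = S/5 = (2000/441)/5 = 400/441 ≈ 0.907 in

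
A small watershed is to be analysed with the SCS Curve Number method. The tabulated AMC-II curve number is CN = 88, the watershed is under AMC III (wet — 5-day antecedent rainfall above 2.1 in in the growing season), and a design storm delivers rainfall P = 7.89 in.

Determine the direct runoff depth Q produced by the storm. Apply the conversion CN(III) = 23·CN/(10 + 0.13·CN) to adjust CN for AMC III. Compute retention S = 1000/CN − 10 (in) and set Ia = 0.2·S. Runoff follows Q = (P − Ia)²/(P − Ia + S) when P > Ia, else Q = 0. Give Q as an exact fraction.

Wet (AMC III): CN(III) = 23·88/(10 + 0.13·88) = 2024/(536/25) = 6325/67 ≈ 94.403
Max retention: S = 1000/(6325/67) − 10 = 150/253 in (≈ 0.593 in)
Ia = 0.2·(150/253) = 30/253 in ≈ 0.119 in
Excess rainfall: 7.890 − 0.119 = 7.771 in; P > Ia so Q > 0
Q = (196617/25300)²/((196617/25300) + 150/253) = (38658244689/640090000)/(211617/25300) = 4295360521/594878900 in ≈ 7.221 in

Q = 4295360521/594878900 in ≈ 7.221 in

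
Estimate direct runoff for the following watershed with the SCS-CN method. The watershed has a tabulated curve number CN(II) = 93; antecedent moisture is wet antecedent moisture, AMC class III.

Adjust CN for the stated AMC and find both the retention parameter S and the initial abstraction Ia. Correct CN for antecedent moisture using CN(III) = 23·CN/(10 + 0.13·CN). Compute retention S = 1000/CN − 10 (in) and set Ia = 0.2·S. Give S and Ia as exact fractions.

CN(III) from CN(II)=93: (23·93)/(10 + 0.13·93) = 213900/2209 ≈ 96.831
S = 1000/(213900/2209) − 10 = 700/2139 in ≈ 0.327 in
Ia = 0.2S: 0.2·0.327 = 0.065 in (exactly 140/2139)

S = 700/2139 in ≈ 0.327 in; Ia = 140/2139 in ≈ 0.065 in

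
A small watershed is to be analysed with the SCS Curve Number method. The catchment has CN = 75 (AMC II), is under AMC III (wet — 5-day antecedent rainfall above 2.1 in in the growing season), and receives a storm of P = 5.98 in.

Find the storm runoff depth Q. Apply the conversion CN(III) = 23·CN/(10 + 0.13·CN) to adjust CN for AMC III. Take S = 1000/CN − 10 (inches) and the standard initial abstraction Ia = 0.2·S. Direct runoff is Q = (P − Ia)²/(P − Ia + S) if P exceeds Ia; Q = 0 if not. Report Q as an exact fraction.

Q = 385376161/84976950 in ≈ 4.535 in

Adjust CN=75 to AMC III: 23·75/(10 + 0.13·75) → 1725 ÷ (79/4) = 6900/79 ≈ 87.342
S = 1000/(6900/79) − 10 = 100/69 in ≈ 1.449 in
Initial abstraction Ia = S/5 = (100/69)/5 = 20/69 ≈ 0.290 in
Excess rainfall: 5.980 − 0.290 = 5.690 in; P > Ia so Q > 0
Q = (19631/3450)²/((19631/3450) + 100/69) = (385376161/11902500)/(24631/3450) = 385376161/84976950 in ≈ 4.535 in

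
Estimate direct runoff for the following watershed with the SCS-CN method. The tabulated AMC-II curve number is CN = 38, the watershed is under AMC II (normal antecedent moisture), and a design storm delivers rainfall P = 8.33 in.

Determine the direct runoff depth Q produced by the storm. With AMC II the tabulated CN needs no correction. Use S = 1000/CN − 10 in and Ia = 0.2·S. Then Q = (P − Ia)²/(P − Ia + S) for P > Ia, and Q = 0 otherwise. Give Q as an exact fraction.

Q = 92679129/77191300 in ≈ 1.201 in

Average conditions: CN = 38 (no AMC adjustment).
Retention S: 1000/CN − 10 with CN=38.000 → S = 310/19 ≈ 16.316 in
Ia = 0.2·(310/19) = 62/19 in ≈ 3.263 in
Excess rainfall: 8.330 − 3.263 = 5.067 in; P > Ia so Q > 0
Q: (9627/1900)² ÷ (40627/1900) = 92679129/77191300 in (≈ 1.201 in)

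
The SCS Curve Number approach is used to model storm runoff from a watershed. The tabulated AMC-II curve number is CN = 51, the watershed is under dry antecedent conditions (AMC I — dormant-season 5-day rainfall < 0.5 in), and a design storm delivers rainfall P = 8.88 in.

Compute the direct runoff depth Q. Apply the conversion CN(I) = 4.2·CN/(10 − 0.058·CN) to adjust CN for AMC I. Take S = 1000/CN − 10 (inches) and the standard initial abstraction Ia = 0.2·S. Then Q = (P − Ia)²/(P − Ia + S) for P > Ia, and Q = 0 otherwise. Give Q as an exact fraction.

Q = 135564578/198834975 in ≈ 0.682 in

Dry (AMC I): CN(I) = 4.2·51/(10 − 0.058·51) = (1071/5)/(3521/500) = 15300/503 ≈ 30.417
S = 1000/(15300/503) − 10 = 3500/153 in ≈ 22.876 in
Ia = 0.2·(3500/153) = 700/153 in ≈ 4.575 in
Excess rainfall: 8.880 − 4.575 = 4.305 in; P > Ia so Q > 0
Runoff Q = (P−Ia)²/(P−Ia+S) = (4.305)²/(4.305+22.876) = 135564578/198834975 ≈ 0.682 in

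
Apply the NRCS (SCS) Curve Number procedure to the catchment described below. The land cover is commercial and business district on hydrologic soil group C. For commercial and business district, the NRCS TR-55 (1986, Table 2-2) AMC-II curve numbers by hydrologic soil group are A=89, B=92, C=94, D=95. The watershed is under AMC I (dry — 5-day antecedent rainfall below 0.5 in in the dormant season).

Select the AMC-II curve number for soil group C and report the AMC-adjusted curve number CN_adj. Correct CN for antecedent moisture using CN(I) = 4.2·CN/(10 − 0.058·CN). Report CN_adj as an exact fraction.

NRCS table: commercial and business district, soil group C → CN(II) = 94
Dry (AMC I): CN(I) = 4.2·94/(10 − 0.058·94) = (1974/5)/(1137/250) = 32900/379 ≈ 86.807

CN_adj = 32900/379 ≈ 86.807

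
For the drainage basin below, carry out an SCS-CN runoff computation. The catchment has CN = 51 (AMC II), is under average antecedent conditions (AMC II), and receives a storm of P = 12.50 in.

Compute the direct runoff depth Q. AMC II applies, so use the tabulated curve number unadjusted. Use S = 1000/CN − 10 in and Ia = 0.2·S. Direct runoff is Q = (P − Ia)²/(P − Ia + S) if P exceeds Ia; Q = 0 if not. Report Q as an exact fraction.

AMC II — tabulated CN = 51 applies directly.
Max retention: S = 1000/51 − 10 = 490/51 in (≈ 9.608 in)
Ia = 0.2·(490/51) = 98/51 in ≈ 1.922 in
Excess rainfall: 12.500 − 1.922 = 10.578 in; P > Ia so Q > 0
Q = (1079/102)²/((1079/102) + 490/51) = (1164241/10404)/(2059/102) = 1164241/210018 in ≈ 5.544 in

Q = 1164241/210018 in ≈ 5.544 in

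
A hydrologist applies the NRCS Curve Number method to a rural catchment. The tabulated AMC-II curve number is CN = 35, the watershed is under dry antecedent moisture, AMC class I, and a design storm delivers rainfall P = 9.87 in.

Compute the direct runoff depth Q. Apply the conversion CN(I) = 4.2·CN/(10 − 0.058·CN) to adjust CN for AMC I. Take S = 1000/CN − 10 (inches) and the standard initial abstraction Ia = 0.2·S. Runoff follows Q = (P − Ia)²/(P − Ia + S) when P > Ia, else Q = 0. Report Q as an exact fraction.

Dry (AMC I): CN(I) = 4.2·35/(10 − 0.058·35) = 147/(797/100) = 14700/797 ≈ 18.444
S = 1000/(14700/797) − 10 = 6500/147 in ≈ 44.218 in
Initial abstraction Ia = S/5 = (6500/147)/5 = 1300/147 ≈ 8.844 in
Excess rainfall: 9.870 − 8.844 = 1.026 in; P > Ia so Q > 0
Q: (15089/14700)² ÷ (665089/14700) = 227677921/9776808300 in (≈ 0.023 in)

Q = 227677921/9776808300 in ≈ 0.023 in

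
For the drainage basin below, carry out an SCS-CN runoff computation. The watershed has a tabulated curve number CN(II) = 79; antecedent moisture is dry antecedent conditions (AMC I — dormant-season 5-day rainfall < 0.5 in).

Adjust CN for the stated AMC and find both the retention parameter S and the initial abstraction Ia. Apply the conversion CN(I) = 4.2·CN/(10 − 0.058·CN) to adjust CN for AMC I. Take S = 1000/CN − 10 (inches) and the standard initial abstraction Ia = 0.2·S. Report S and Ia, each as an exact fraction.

S = 500/79 in ≈ 6.329 in; Ia = 100/79 in ≈ 1.266 in

CN(I) from CN(II)=79: (4.2·79)/(10 − 0.058·79) = 7900/129 ≈ 61.240
S = 1000/(7900/129) − 10 = 500/79 in ≈ 6.329 in
Ia = 0.2S: 0.2·6.329 = 1.266 in (exactly 100/79)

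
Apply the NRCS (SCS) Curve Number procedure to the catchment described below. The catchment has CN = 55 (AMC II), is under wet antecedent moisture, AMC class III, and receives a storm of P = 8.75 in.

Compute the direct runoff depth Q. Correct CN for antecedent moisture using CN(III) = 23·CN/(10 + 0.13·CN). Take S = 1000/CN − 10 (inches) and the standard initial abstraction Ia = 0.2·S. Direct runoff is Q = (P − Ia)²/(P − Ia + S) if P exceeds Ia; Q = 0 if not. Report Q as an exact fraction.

Adjust CN=55 to AMC III: 23·55/(10 + 0.13·55) → 1265 ÷ (343/20) = 25300/343 ≈ 73.761
Retention S: 1000/CN − 10 with CN=73.761 → S = 900/253 ≈ 3.557 in
Ia = 0.2·(900/253) = 180/253 in ≈ 0.711 in
Excess rainfall: 8.750 − 0.711 = 8.039 in; P > Ia so Q > 0
Q: (8135/1012)² ÷ (11735/1012) = 13235645/2375164 in (≈ 5.573 in)

Q = 13235645/2375164 in ≈ 5.573 in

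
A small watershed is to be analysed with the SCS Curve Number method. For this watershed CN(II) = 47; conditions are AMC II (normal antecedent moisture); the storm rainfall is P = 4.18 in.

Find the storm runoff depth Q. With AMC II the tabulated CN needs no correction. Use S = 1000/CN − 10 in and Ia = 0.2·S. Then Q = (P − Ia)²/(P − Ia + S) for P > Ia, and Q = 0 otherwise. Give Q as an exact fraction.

Average conditions: CN = 47 (no AMC adjustment).
Retention S: 1000/CN − 10 with CN=47.000 → S = 530/47 ≈ 11.277 in
Initial abstraction Ia = S/5 = (530/47)/5 = 106/47 ≈ 2.255 in
P − Ia = 4.180 − 2.255 = 4523/2350 ≈ 1.925 in (> 0, runoff occurs)
Q = (4523/2350)²/((4523/2350) + 530/47) = (20457529/5522500)/(31023/2350) = 20457529/72904050 in ≈ 0.281 in

Q = 20457529/72904050 in ≈ 0.281 in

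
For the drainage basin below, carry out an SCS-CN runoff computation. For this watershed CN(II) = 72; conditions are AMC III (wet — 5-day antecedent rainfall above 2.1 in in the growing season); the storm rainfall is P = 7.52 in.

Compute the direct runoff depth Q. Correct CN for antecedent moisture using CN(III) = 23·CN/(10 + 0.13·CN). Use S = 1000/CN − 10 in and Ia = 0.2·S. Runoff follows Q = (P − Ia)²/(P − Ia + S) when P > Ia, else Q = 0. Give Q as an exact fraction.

CN(III) from CN(II)=72: (23·72)/(10 + 0.13·72) = 10350/121 ≈ 85.537
Retention S: 1000/CN − 10 with CN=85.537 → S = 350/207 ≈ 1.691 in
Initial abstraction Ia = S/5 = (350/207)/5 = 70/207 ≈ 0.338 in
Since P=7.520 > Ia=0.338: effective rainfall P−Ia = 37166/5175 in
Runoff Q = (P−Ia)²/(P−Ia+S) = (7.182)²/(7.182+1.691) = 345327889/59403825 ≈ 5.813 in

Q = 345327889/59403825 in ≈ 5.813 in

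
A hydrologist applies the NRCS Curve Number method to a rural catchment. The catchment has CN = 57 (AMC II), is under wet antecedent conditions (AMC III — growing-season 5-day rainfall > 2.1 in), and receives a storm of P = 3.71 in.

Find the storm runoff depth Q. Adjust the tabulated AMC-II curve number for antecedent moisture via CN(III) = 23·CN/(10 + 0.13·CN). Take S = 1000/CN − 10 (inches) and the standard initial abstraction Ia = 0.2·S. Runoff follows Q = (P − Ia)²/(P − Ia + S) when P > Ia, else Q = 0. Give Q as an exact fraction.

Q = 160304945161/108862949100 in ≈ 1.473 in

CN(III) from CN(II)=57: (23·57)/(10 + 0.13·57) = 131100/1741 ≈ 75.302
Retention S: 1000/CN − 10 with CN=75.302 → S = 4300/1311 ≈ 3.280 in
Ia = 0.2S: 0.2·3.280 = 0.656 in (exactly 860/1311)
Since P=3.710 > Ia=0.656: effective rainfall P−Ia = 400381/131100 in
Q = (400381/131100)²/((400381/131100) + 4300/1311) = (160304945161/17187210000)/(830381/131100) = 160304945161/108862949100 in ≈ 1.473 in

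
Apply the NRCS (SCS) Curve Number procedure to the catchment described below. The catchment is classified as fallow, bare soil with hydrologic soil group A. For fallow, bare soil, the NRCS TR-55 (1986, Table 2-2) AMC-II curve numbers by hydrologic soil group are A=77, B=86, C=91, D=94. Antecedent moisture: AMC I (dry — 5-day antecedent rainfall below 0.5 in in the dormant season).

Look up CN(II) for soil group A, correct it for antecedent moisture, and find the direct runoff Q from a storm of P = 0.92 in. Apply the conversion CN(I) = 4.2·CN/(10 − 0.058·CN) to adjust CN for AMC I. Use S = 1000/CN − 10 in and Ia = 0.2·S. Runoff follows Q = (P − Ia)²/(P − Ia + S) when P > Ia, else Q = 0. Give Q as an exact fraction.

NRCS table: fallow, bare soil, soil group A → CN(II) = 77
Dry (AMC I): CN(I) = 4.2·77/(10 − 0.058·77) = (1617/5)/(2767/500) = 161700/2767 ≈ 58.439
Retention S: 1000/CN − 10 with CN=58.439 → S = 11500/1617 ≈ 7.112 in
Initial abstraction Ia = S/5 = (11500/1617)/5 = 2300/1617 ≈ 1.422 in
P = 0.920 ≤ Ia = 1.422 in: entire storm abstracted, Q = 0.

Q = 0 in ≈ 0.000 in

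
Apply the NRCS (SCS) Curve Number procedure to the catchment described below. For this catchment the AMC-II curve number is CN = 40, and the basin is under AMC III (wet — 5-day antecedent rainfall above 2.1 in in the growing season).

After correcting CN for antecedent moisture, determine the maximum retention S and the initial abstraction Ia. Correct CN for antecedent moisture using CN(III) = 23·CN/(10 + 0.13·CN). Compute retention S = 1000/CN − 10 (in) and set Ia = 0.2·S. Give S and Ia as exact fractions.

Wet (AMC III): CN(III) = 23·40/(10 + 0.13·40) = 920/(76/5) = 1150/19 ≈ 60.526
Retention S: 1000/CN − 10 with CN=60.526 → S = 150/23 ≈ 6.522 in
Ia = 0.2·(150/23) = 30/23 in ≈ 1.304 in

S = 150/23 in ≈ 6.522 in; Ia = 30/23 in ≈ 1.304 in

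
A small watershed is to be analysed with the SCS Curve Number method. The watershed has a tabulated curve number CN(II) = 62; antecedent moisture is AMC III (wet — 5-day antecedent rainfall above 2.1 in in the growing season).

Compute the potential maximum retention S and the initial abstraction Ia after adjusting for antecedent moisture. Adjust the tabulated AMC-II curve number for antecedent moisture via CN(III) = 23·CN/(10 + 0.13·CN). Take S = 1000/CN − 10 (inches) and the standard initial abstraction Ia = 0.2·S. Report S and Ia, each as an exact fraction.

CN(III) from CN(II)=62: (23·62)/(10 + 0.13·62) = 71300/903 ≈ 78.959
Retention S: 1000/CN − 10 with CN=78.959 → S = 1900/713 ≈ 2.665 in
Ia = 0.2S: 0.2·2.665 = 0.533 in (exactly 380/713)

S = 1900/713 in ≈ 2.665 in; Ia = 380/713 in ≈ 0.533 in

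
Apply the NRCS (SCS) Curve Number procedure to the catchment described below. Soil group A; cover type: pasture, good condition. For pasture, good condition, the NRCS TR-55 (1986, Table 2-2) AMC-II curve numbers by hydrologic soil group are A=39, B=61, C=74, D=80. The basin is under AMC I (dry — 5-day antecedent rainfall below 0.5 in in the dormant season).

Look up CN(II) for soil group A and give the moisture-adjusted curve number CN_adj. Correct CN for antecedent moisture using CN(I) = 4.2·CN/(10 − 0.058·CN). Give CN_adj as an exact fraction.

CN_adj = 81900/3869 ≈ 21.168

NRCS table: pasture, good condition, soil group A → CN(II) = 39
CN(I) from CN(II)=39: (4.2·39)/(10 − 0.058·39) = 81900/3869 ≈ 21.168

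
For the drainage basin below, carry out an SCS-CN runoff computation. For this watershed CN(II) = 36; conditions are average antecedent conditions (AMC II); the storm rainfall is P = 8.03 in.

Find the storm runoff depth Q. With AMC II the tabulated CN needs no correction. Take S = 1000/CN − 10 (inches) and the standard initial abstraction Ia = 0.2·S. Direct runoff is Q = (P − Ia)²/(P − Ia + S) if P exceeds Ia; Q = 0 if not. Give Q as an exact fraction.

Q = 16216729/18024300 in ≈ 0.900 in

Average conditions: CN = 36 (no AMC adjustment).
S = 1000/36 − 10 = 160/9 in ≈ 17.778 in
Initial abstraction Ia = S/5 = (160/9)/5 = 32/9 ≈ 3.556 in
P − Ia = 8.030 − 3.556 = 4027/900 ≈ 4.474 in (> 0, runoff occurs)
Q: (4027/900)² ÷ (20027/900) = 16216729/18024300 in (≈ 0.900 in)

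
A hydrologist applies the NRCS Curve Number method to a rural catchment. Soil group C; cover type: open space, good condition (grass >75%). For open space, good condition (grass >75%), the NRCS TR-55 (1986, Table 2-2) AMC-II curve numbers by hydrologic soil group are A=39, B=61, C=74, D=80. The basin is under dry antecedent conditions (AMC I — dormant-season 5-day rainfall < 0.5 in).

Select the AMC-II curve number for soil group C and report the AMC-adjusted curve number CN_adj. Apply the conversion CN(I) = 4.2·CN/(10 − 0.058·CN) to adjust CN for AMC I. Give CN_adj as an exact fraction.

NRCS table: open space, good condition (grass >75%), soil group C → CN(II) = 74
Dry (AMC I): CN(I) = 4.2·74/(10 − 0.058·74) = (1554/5)/(1427/250) = 77700/1427 ≈ 54.450

CN_adj = 77700/1427 ≈ 54.450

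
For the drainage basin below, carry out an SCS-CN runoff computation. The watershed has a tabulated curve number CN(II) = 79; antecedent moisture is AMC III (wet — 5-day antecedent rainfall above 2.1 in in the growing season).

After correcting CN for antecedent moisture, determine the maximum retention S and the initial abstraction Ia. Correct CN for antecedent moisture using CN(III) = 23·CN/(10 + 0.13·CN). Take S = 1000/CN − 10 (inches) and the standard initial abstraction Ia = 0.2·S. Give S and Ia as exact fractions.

S = 2100/1817 in ≈ 1.156 in; Ia = 420/1817 in ≈ 0.231 in

Adjust CN=79 to AMC III: 23·79/(10 + 0.13·79) → 1817 ÷ (2027/100) = 181700/2027 ≈ 89.640
Retention S: 1000/CN − 10 with CN=89.640 → S = 2100/1817 ≈ 1.156 in
Ia = 0.2S: 0.2·1.156 = 0.231 in (exactly 420/1817)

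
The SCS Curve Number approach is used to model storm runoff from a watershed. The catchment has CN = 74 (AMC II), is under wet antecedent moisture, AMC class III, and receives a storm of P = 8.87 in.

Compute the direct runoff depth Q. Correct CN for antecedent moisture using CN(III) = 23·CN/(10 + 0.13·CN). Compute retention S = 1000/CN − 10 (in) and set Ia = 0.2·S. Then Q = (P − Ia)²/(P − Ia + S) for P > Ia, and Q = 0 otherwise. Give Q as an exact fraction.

Q = 531203372569/73087028700 in ≈ 7.268 in

Wet (AMC III): CN(III) = 23·74/(10 + 0.13·74) = 1702/(981/50) = 85100/981 ≈ 86.748
Retention S: 1000/CN − 10 with CN=86.748 → S = 1300/851 ≈ 1.528 in
Initial abstraction Ia = S/5 = (1300/851)/5 = 260/851 ≈ 0.306 in
Excess rainfall: 8.870 − 0.306 = 8.564 in; P > Ia so Q > 0
Q = (728837/85100)²/((728837/85100) + 1300/851) = (531203372569/7242010000)/(858837/85100) = 531203372569/73087028700 in ≈ 7.268 in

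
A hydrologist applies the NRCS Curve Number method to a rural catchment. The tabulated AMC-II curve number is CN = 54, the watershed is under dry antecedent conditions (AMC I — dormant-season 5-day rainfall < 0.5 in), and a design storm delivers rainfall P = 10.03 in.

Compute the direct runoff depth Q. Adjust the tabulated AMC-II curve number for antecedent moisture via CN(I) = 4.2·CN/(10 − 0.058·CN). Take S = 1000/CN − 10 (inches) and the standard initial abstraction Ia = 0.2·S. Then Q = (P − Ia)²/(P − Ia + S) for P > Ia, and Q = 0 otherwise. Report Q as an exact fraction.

CN(I) from CN(II)=54: (4.2·54)/(10 − 0.058·54) = 56700/1717 ≈ 33.023
Max retention: S = 1000/(56700/1717) − 10 = 11500/567 in (≈ 20.282 in)
Ia = 0.2S: 0.2·20.282 = 4.056 in (exactly 2300/567)
Since P=10.030 > Ia=4.056: effective rainfall P−Ia = 338701/56700 in
Q: (338701/56700)² ÷ (1488701/56700) = 114718367401/84409346700 in (≈ 1.359 in)

Q = 114718367401/84409346700 in ≈ 1.359 in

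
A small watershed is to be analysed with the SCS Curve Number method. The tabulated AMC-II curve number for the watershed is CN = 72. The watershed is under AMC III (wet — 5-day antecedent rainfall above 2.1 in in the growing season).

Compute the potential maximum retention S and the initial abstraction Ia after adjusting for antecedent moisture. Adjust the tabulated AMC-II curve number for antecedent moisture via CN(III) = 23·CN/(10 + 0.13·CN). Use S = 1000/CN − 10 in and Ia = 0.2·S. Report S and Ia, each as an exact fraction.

CN(III) from CN(II)=72: (23·72)/(10 + 0.13·72) = 10350/121 ≈ 85.537
Max retention: S = 1000/(10350/121) − 10 = 350/207 in (≈ 1.691 in)
Initial abstraction Ia = S/5 = (350/207)/5 = 70/207 ≈ 0.338 in

S = 350/207 in ≈ 1.691 in; Ia = 70/207 in ≈ 0.338 in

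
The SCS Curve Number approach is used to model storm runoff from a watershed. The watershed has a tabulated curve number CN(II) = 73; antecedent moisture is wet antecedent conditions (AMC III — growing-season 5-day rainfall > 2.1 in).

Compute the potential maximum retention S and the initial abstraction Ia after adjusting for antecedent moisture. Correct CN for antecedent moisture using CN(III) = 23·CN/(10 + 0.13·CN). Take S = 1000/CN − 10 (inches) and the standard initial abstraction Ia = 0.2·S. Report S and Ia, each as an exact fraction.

S = 2700/1679 in ≈ 1.608 in; Ia = 540/1679 in ≈ 0.322 in

Adjust CN=73 to AMC III: 23·73/(10 + 0.13·73) → 1679 ÷ (1949/100) = 167900/1949 ≈ 86.147
Max retention: S = 1000/(167900/1949) − 10 = 2700/1679 in (≈ 1.608 in)
Initial abstraction Ia = S/5 = (2700/1679)/5 = 540/1679 ≈ 0.322 in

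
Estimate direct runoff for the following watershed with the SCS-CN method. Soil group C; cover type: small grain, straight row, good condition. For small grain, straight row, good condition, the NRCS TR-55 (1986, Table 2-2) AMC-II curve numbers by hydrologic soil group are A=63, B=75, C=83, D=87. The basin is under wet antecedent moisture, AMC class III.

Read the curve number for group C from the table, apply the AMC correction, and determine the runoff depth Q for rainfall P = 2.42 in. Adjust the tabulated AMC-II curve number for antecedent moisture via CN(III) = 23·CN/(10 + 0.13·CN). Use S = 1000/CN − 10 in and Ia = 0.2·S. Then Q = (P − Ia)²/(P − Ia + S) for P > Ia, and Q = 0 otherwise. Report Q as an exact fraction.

Q = 45791292121/28538500050 in ≈ 1.605 in

NRCS table: small grain, straight row, good condition, soil group C → CN(II) = 83
CN(III) from CN(II)=83: (23·83)/(10 + 0.13·83) = 190900/2079 ≈ 91.823
Max retention: S = 1000/(190900/2079) − 10 = 1700/1909 in (≈ 0.891 in)
Ia = 0.2·(1700/1909) = 340/1909 in ≈ 0.178 in
P − Ia = 2.420 − 0.178 = 213989/95450 ≈ 2.242 in (> 0, runoff occurs)
Runoff Q = (P−Ia)²/(P−Ia+S) = (2.242)²/(2.242+0.891) = 45791292121/28538500050 ≈ 1.605 in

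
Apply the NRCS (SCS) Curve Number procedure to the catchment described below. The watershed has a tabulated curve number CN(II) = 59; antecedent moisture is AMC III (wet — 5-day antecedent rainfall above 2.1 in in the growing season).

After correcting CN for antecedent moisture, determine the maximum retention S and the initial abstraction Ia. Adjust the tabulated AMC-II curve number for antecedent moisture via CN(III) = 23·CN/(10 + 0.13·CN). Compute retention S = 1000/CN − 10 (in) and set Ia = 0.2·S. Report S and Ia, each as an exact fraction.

S = 4100/1357 in ≈ 3.021 in; Ia = 820/1357 in ≈ 0.604 in

Wet (AMC III): CN(III) = 23·59/(10 + 0.13·59) = 1357/(1767/100) = 135700/1767 ≈ 76.797
Max retention: S = 1000/(135700/1767) − 10 = 4100/1357 in (≈ 3.021 in)
Ia = 0.2·(4100/1357) = 820/1357 in ≈ 0.604 in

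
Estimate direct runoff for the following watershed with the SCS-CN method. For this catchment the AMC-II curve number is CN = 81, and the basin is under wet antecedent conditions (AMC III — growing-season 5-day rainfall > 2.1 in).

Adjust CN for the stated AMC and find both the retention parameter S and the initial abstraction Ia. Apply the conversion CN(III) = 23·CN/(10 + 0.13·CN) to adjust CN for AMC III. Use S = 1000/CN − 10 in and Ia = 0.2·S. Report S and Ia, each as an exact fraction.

CN(III) from CN(II)=81: (23·81)/(10 + 0.13·81) = 186300/2053 ≈ 90.745
Retention S: 1000/CN − 10 with CN=90.745 → S = 1900/1863 ≈ 1.020 in
Ia = 0.2S: 0.2·1.020 = 0.204 in (exactly 380/1863)

S = 1900/1863 in ≈ 1.020 in; Ia = 380/1863 in ≈ 0.204 in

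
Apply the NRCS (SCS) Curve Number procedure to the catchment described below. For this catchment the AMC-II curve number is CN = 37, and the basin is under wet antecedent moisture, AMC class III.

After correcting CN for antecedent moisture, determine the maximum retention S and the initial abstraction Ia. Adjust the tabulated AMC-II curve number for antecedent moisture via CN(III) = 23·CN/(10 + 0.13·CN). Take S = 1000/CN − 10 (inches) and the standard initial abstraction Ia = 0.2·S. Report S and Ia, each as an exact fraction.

S = 6300/851 in ≈ 7.403 in; Ia = 1260/851 in ≈ 1.481 in

Wet (AMC III): CN(III) = 23·37/(10 + 0.13·37) = 851/(1481/100) = 85100/1481 ≈ 57.461
Retention S: 1000/CN − 10 with CN=57.461 → S = 6300/851 ≈ 7.403 in
Ia = 0.2·(6300/851) = 1260/851 in ≈ 1.481 in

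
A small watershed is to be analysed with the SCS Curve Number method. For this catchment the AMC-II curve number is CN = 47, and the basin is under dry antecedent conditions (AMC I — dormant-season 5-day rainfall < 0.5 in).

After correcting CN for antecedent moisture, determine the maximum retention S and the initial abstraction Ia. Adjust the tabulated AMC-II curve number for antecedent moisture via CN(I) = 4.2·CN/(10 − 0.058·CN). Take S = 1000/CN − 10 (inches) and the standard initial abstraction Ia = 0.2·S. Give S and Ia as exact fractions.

S = 26500/987 in ≈ 26.849 in; Ia = 5300/987 in ≈ 5.370 in

Adjust CN=47 to AMC I: 4.2·47/(10 − 0.058·47) → (987/5) ÷ (3637/500) = 98700/3637 ≈ 27.138
Max retention: S = 1000/(98700/3637) − 10 = 26500/987 in (≈ 26.849 in)
Ia = 0.2S: 0.2·26.849 = 5.370 in (exactly 5300/987)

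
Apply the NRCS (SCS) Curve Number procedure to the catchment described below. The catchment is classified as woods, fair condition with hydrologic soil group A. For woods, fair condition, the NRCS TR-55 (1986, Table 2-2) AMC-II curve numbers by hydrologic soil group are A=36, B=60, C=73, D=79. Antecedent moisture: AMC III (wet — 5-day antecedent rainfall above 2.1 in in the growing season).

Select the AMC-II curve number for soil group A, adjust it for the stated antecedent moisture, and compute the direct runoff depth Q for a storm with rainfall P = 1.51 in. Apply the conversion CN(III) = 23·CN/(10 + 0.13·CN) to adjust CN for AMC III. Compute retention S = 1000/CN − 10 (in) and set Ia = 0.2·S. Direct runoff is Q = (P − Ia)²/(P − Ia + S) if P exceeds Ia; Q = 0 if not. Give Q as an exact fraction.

NRCS table: woods, fair condition, soil group A → CN(II) = 36
CN(III) from CN(II)=36: (23·36)/(10 + 0.13·36) = 20700/367 ≈ 56.403
S = 1000/(20700/367) − 10 = 1600/207 in ≈ 7.729 in
Ia = 0.2·(1600/207) = 320/207 in ≈ 1.546 in
P = 1.510 ≤ Ia = 1.546 in: entire storm abstracted, Q = 0.

Q = 0 in ≈ 0.000 in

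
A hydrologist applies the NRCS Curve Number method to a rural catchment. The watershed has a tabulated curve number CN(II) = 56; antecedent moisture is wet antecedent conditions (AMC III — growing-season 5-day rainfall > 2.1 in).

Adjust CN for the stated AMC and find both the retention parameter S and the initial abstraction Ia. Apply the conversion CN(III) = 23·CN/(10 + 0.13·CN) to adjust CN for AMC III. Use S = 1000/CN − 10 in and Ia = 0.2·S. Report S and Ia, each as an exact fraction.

S = 550/161 in ≈ 3.416 in; Ia = 110/161 in ≈ 0.683 in

Wet (AMC III): CN(III) = 23·56/(10 + 0.13·56) = 1288/(432/25) = 4025/54 ≈ 74.537
Retention S: 1000/CN − 10 with CN=74.537 → S = 550/161 ≈ 3.416 in
Ia = 0.2·(550/161) = 110/161 in ≈ 0.683 in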